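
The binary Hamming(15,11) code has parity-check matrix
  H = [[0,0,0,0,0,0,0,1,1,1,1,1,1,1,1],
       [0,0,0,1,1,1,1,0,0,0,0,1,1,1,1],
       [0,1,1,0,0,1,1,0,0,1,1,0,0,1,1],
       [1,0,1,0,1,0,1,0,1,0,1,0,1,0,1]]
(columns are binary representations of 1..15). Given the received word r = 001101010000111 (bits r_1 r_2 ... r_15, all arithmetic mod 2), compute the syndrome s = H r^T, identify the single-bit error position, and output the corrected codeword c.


s = (0, 1, 0, 1)^T, error position = 5, corrected codeword c = 001111010000111

Compute s = H r^T mod 2 one row at a time:
  s_1 = 1 + 0 + 0 + 0 + 0 + 1 + 1 + 1 = 4 ≡ 0 (mod 2).
  s_2 = 1 + 0 + 1 + 0 + 0 + 1 + 1 + 1 = 5 ≡ 1 (mod 2).
  s_3 = 0 + 1 + 1 + 0 + 0 + 0 + 1 + 1 = 4 ≡ 0 (mod 2).
  s_4 = 0 + 1 + 0 + 0 + 0 + 0 + 1 + 1 = 3 ≡ 1 (mod 2).
s = (0, 1, 0, 1)^T — this equals column 5 of H (binary 0101), so error is at position 5.
Correct: flip bit 5 of r = 001101010000111 to get c = 001111010000111.


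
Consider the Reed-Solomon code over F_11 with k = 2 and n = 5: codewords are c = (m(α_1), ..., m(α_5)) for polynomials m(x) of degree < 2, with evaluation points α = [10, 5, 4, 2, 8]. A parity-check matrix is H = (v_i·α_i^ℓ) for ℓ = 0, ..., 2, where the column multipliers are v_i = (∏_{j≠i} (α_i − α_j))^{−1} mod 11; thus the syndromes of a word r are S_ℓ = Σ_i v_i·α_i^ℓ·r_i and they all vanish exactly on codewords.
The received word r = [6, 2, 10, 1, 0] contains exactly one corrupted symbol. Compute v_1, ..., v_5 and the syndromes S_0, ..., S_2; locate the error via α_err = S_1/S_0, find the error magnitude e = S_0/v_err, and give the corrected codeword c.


S = (4, 8, 5), error at position 4, error magnitude e = 8, c = [6, 2, 10, 4, 0].

Step 1: column multipliers v_i = (∏_{j≠i}(α_i − α_j))^{−1} mod 11.
  i = 1 (α = 10): (10−5)(10−4)(10−2)(10−8) = 5·6·8·2 = 480 ≡ 7, so v_1 = 7^{−1} = 8 (mod 11).
  i = 2 (α = 5): (5−10)(5−4)(5−2)(5−8) = (−5)·1·3·(−3) = 45 ≡ 1, so v_2 = 1^{−1} = 1 (mod 11).
  i = 3 (α = 4): (4−10)(4−5)(4−2)(4−8) = (−6)·(−1)·2·(−4) = −48 ≡ 7, so v_3 = 7^{−1} = 8 (mod 11).
  i = 4 (α = 2): (2−10)(2−5)(2−4)(2−8) = (−8)·(−3)·(−2)·(−6) = 288 ≡ 2, so v_4 = 2^{−1} = 6 (mod 11).
  i = 5 (α = 8): (8−10)(8−5)(8−4)(8−2) = (−2)·3·4·6 = −144 ≡ 10, so v_5 = 10^{−1} = 10 (mod 11).
  v = [8, 1, 8, 6, 10].
Step 2: syndromes of r = [6, 2, 10, 1, 0] (all sums mod 11).
  S_0 = Σ v_i r_i = 8·6 + 1·2 + 8·10 + 6·1 + 10·0 = 136 ≡ 4.
  S_1 = Σ v_i α_i r_i = 8·10·6 + 1·5·2 + 8·4·10 + 6·2·1 + 10·8·0 = 822 ≡ 8.
  α_i^2 mod 11 = [1, 3, 5, 4, 9].
  S_2 = Σ v_i α_i^2 r_i = 8·1·6 + 1·3·2 + 8·5·10 + 6·4·1 + 10·9·0 = 478 ≡ 5.
  S = (4, 8, 5) ≠ 0, so r is not a codeword (an error is present).
Step 3: locate the error. For a single error e at position i, S_ℓ = v_i·e·α_i^ℓ, so α_err = S_1/S_0.
  S_0^{−1} = 4^{−1} = 3 (mod 11), so α_err = 8·3 = 24 ≡ 2 = α_4. Error position i = 4.
  Consistency check: S_2/S_1 = 5·7 = 35 ≡ 2 = α_err ✓ (single-error assumption holds).
Step 4: error magnitude e = S_0/v_4 = S_0·∏_{j≠4}(α_4 − α_j) = 4·2 = 8 ≡ 8 (mod 11).
Step 5: correct position 4: c_4 = r_4 − e = 1 − 8 ≡ 4 (mod 11). Hence c = [6, 2, 10, 4, 0].
  Check: interpolating c through the α_i gives m(x) = 9 + 3·x (degree < 2) with m(α_i) = c_i for every i, so c is indeed a codeword.


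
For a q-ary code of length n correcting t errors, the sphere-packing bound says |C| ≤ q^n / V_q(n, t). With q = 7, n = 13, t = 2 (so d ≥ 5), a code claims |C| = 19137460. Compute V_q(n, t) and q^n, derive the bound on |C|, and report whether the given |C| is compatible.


V_q(n, t) = 2887, q^n = 96889010407, Hamming bound = 33560446, |C| = 19137460 ≤ bound (satisfied).

Step 1: Compute V_q(n, t) = Σ_{j=0}^2 C(n, j) (q−1)^j.
  j = 0: C(13,0)·(6)^0 = 1·1 = 1.
  j = 1: C(13,1)·(6)^1 = 13·6 = 78.
  j = 2: C(13,2)·(6)^2 = 78·36 = 2808.
  V_q(n, t) = 1 + 78 + 2808 = 2887.
Step 2: q^n = 7^13 = 96889010407.
Step 3: Hamming bound ⌊q^n / V_q(n,t)⌋ = ⌊96889010407/2887⌋ = 33560446.
Step 4: Compare |C| = 19137460 to 33560446: satisfied.
The claimed |C| lies below the Hamming bound.


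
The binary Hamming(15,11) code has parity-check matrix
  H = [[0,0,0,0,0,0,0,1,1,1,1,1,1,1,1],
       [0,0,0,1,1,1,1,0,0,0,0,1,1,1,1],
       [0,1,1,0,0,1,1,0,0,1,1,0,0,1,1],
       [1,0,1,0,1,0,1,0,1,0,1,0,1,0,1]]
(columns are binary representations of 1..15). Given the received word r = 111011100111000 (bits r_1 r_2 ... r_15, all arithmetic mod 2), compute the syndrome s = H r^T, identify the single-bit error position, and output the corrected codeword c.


s = (1, 0, 0, 1)^T, error position = 9, corrected codeword c = 111011101111000

Compute s = H r^T mod 2 one row at a time:
  s_1 = 0 + 0 + 1 + 1 + 1 + 0 + 0 + 0 = 3 ≡ 1 (mod 2).
  s_2 = 0 + 1 + 1 + 1 + 1 + 0 + 0 + 0 = 4 ≡ 0 (mod 2).
  s_3 = 1 + 1 + 1 + 1 + 1 + 1 + 0 + 0 = 6 ≡ 0 (mod 2).
  s_4 = 1 + 1 + 1 + 1 + 0 + 1 + 0 + 0 = 5 ≡ 1 (mod 2).
s = (1, 0, 0, 1)^T — this equals column 9 of H (binary 1001), so error is at position 9.
Correct: flip bit 9 of r = 111011100111000 to get c = 111011101111000.


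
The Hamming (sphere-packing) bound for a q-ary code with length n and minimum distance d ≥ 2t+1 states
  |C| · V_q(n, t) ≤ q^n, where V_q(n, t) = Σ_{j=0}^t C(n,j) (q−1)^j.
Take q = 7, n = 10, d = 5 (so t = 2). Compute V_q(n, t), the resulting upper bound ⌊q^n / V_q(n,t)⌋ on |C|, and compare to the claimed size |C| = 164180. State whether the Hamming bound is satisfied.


V_q(n, t) = 1681, q^n = 282475249, Hamming bound = 168040, |C| = 164180 ≤ bound (satisfied).

Step 1: Compute V_q(n, t) = Σ_{j=0}^2 C(n, j) (q−1)^j.
  j = 0: C(10,0)·(6)^0 = 1·1 = 1.
  j = 1: C(10,1)·(6)^1 = 10·6 = 60.
  j = 2: C(10,2)·(6)^2 = 45·36 = 1620.
  V_q(n, t) = 1 + 60 + 1620 = 1681.
Step 2: q^n = 7^10 = 282475249.
Step 3: Hamming bound ⌊q^n / V_q(n,t)⌋ = ⌊282475249/1681⌋ = 168040.
Step 4: Compare |C| = 164180 to 168040: satisfied.
The claimed |C| lies below the Hamming bound.


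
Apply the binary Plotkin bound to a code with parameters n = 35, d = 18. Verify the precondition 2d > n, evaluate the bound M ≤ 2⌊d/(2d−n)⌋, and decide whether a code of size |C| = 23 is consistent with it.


Plotkin bound M ≤ 36; given |C| = 23 ≤ bound (satisfied).

Check applicability: 2d = 36, n = 35.
2d − n = 1 > 0, so Plotkin applies.
Compute d/(2d−n) = 18/1 ≈ 18.0000.
⌊d/(2d−n)⌋ = 18.
Plotkin bound: M ≤ 2·18 = 36.
Given |C| = 23, check: satisfied.
This |C| is below the Plotkin bound.


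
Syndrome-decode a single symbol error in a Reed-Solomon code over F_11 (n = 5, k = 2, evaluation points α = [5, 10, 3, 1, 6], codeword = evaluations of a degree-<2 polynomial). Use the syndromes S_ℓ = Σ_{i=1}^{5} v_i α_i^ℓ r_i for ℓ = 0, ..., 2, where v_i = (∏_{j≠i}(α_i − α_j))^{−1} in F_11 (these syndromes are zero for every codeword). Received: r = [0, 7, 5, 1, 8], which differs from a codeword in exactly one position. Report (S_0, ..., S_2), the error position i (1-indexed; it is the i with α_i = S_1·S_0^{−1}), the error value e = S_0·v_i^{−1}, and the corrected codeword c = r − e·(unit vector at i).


S = (8, 2, 6), error at position 3, error magnitude e = 10, c = [0, 7, 6, 1, 8].

Step 1: column multipliers v_i = (∏_{j≠i}(α_i − α_j))^{−1} mod 11.
  i = 1 (α = 5): (5−10)(5−3)(5−1)(5−6) = (−5)·2·4·(−1) = 40 ≡ 7, so v_1 = 7^{−1} = 8 (mod 11).
  i = 2 (α = 10): (10−5)(10−3)(10−1)(10−6) = 5·7·9·4 = 1260 ≡ 6, so v_2 = 6^{−1} = 2 (mod 11).
  i = 3 (α = 3): (3−5)(3−10)(3−1)(3−6) = (−2)·(−7)·2·(−3) = −84 ≡ 4, so v_3 = 4^{−1} = 3 (mod 11).
  i = 4 (α = 1): (1−5)(1−10)(1−3)(1−6) = (−4)·(−9)·(−2)·(−5) = 360 ≡ 8, so v_4 = 8^{−1} = 7 (mod 11).
  i = 5 (α = 6): (6−5)(6−10)(6−3)(6−1) = 1·(−4)·3·5 = −60 ≡ 6, so v_5 = 6^{−1} = 2 (mod 11).
  v = [8, 2, 3, 7, 2].
Step 2: syndromes of r = [0, 7, 5, 1, 8] (all sums mod 11).
  S_0 = Σ v_i r_i = 8·0 + 2·7 + 3·5 + 7·1 + 2·8 = 52 ≡ 8.
  S_1 = Σ v_i α_i r_i = 8·5·0 + 2·10·7 + 3·3·5 + 7·1·1 + 2·6·8 = 288 ≡ 2.
  α_i^2 mod 11 = [3, 1, 9, 1, 3].
  S_2 = Σ v_i α_i^2 r_i = 8·3·0 + 2·1·7 + 3·9·5 + 7·1·1 + 2·3·8 = 204 ≡ 6.
  S = (8, 2, 6) ≠ 0, so r is not a codeword (an error is present).
Step 3: locate the error. For a single error e at position i, S_ℓ = v_i·e·α_i^ℓ, so α_err = S_1/S_0.
  S_0^{−1} = 8^{−1} = 7 (mod 11), so α_err = 2·7 = 14 ≡ 3 = α_3. Error position i = 3.
  Consistency check: S_2/S_1 = 6·6 = 36 ≡ 3 = α_err ✓ (single-error assumption holds).
Step 4: error magnitude e = S_0/v_3 = S_0·∏_{j≠3}(α_3 − α_j) = 8·4 = 32 ≡ 10 (mod 11).
Step 5: correct position 3: c_3 = r_3 − e = 5 − 10 ≡ 6 (mod 11). Hence c = [0, 7, 6, 1, 8].
  Check: interpolating c through the α_i gives m(x) = 4 + 8·x (degree < 2) with m(α_i) = c_i for every i, so c is indeed a codeword.


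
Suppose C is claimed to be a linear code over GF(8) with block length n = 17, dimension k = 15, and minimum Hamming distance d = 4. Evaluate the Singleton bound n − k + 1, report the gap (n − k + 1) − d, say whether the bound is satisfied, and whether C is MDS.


Singleton RHS = n − k + 1 = 3, slack = -1, bound violated (no such code; not MDS).

Singleton bound: d ≤ n − k + 1.
Here n = 17, k = 15, so n − k + 1 = 3.
Given d = 4, check d ≤ 3: NO.
Slack = (n − k + 1) − d = -1.
The slack is negative: d = 4 exceeds n − k + 1 = 3 by 1, so the Singleton bound is violated and no linear [17, 15, 4]_8 code can exist. In particular it is not MDS (MDS requires d = n − k + 1 exactly).
Description: the claimed parameters are [17, 15, 4]_8; such a code would be impossible (violates the Singleton bound).


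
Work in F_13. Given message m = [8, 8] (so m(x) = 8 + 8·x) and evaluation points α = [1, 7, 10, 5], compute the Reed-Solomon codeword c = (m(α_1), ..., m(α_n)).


c = [3, 12, 10, 9]

Message polynomial: m(x) = 8 + 8·x (mod 13).
For each evaluation point α_i, compute m(α_i) mod 13:
  α_1 = 1: Horner steps 8 → 3, so m(1) = 3.
  α_2 = 7: Horner steps 8 → 12, so m(7) = 12.
  α_3 = 10: Horner steps 8 → 10, so m(10) = 10.
  α_4 = 5: Horner steps 8 → 9, so m(5) = 9.
Codeword c = [3, 12, 10, 9] ∈ F_13^4.


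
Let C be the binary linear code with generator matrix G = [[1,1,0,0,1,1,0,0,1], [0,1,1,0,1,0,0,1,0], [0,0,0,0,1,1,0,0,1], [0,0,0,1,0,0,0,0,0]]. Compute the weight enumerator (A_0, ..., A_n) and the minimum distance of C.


Weight distribution: A_0 = 1, A_1 = 1, A_2 = 1, A_3 = 2, A_4 = 3, A_5 = 5, A_6 = 3. Minimum distance d = 1.

Enumerate all 2^4 = 16 messages m ∈ F_2^4.
For each, compute codeword c = mG in F_2^9, then tally its weight.
  m = 0000 → c = 000000000, weight = 0.
  m = 1000 → c = 110011001, weight = 5.
  m = 0100 → c = 011010010, weight = 4.
  m = 1100 → c = 101001011, weight = 5.
  m = 0010 → c = 000011001, weight = 3.
  m = 1010 → c = 110000000, weight = 2.
  m = 0110 → c = 011001011, weight = 5.
  m = 1110 → c = 101010010, weight = 4.
  m = 0001 → c = 000100000, weight = 1.
  m = 1001 → c = 110111001, weight = 6.
  m = 0101 → c = 011110010, weight = 5.
  m = 1101 → c = 101101011, weight = 6.
  m = 0011 → c = 000111001, weight = 4.
  m = 1011 → c = 110100000, weight = 3.
  m = 0111 → c = 011101011, weight = 6.
  m = 1111 → c = 101110010, weight = 5.
Tally weights:
  weight 0: 1 codewords.
  weight 1: 1 codewords.
  weight 2: 1 codewords.
  weight 3: 2 codewords.
  weight 4: 3 codewords.
  weight 5: 5 codewords.
  weight 6: 3 codewords.
Minimum distance d = smallest w > 0 with A_w > 0 = 1.
Sanity: Σ A_w = 16 = 2^4 = 16 ✓.


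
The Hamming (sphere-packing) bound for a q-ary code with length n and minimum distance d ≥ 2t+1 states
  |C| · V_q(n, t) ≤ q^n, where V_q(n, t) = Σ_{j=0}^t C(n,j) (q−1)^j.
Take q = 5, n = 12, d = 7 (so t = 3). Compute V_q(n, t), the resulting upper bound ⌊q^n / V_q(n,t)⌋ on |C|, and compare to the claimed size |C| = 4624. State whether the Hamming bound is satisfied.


V_q(n, t) = 15185, q^n = 244140625, Hamming bound = 16077, |C| = 4624 ≤ bound (satisfied).

Step 1: Compute V_q(n, t) = Σ_{j=0}^3 C(n, j) (q−1)^j.
  j = 0: C(12,0)·(4)^0 = 1·1 = 1.
  j = 1: C(12,1)·(4)^1 = 12·4 = 48.
  j = 2: C(12,2)·(4)^2 = 66·16 = 1056.
  j = 3: C(12,3)·(4)^3 = 220·64 = 14080.
  V_q(n, t) = 1 + 48 + 1056 + 14080 = 15185.
Step 2: q^n = 5^12 = 244140625.
Step 3: Hamming bound ⌊q^n / V_q(n,t)⌋ = ⌊244140625/15185⌋ = 16077.
Step 4: Compare |C| = 4624 to 16077: satisfied.
The claimed |C| lies below the Hamming bound.


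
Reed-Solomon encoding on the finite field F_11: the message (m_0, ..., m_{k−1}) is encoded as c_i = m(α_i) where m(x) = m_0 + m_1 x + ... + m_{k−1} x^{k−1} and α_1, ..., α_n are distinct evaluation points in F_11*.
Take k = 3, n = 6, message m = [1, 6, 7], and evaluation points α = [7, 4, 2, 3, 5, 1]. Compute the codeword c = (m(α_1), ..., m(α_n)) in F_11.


c = [1, 5, 8, 5, 8, 3]

Message polynomial: m(x) = 1 + 6·x + 7·x^2 (mod 11).
For each evaluation point α_i, compute m(α_i) mod 11:
  α_1 = 7: Horner steps 7 → 0 → 1, so m(7) = 1.
  α_2 = 4: Horner steps 7 → 1 → 5, so m(4) = 5.
  α_3 = 2: Horner steps 7 → 9 → 8, so m(2) = 8.
  α_4 = 3: Horner steps 7 → 5 → 5, so m(3) = 5.
  α_5 = 5: Horner steps 7 → 8 → 8, so m(5) = 8.
  α_6 = 1: Horner steps 7 → 2 → 3, so m(1) = 3.
Codeword c = [1, 5, 8, 5, 8, 3] ∈ F_11^6.


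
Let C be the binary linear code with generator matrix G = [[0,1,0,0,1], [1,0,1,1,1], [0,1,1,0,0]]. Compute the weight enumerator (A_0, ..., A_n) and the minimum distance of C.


Weight distribution: A_0 = 1, A_2 = 4, A_4 = 3. Minimum distance d = 2.

Enumerate all 2^3 = 8 messages m ∈ F_2^3.
For each, compute codeword c = mG in F_2^5, then tally its weight.
  m = 000 → c = 00000, weight = 0.
  m = 100 → c = 01001, weight = 2.
  m = 010 → c = 10111, weight = 4.
  m = 110 → c = 11110, weight = 4.
  m = 001 → c = 01100, weight = 2.
  m = 101 → c = 00101, weight = 2.
  m = 011 → c = 11011, weight = 4.
  m = 111 → c = 10010, weight = 2.
Tally weights:
  weight 0: 1 codewords.
  weight 2: 4 codewords.
  weight 4: 3 codewords.
Minimum distance d = smallest w > 0 with A_w > 0 = 2.
Sanity: Σ A_w = 8 = 2^3 = 8 ✓.


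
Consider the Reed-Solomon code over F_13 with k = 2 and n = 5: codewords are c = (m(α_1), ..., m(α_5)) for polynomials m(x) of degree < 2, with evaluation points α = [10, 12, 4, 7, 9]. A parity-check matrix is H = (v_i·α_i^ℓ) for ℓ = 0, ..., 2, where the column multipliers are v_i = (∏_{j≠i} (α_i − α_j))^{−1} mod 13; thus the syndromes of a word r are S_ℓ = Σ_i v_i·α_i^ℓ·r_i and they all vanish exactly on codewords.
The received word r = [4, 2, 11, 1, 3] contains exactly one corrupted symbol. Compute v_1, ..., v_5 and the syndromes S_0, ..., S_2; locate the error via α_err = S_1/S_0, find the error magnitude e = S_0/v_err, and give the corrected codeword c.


S = (8, 5, 8), error at position 2, error magnitude e = 9, c = [4, 6, 11, 1, 3].

Step 1: column multipliers v_i = (∏_{j≠i}(α_i − α_j))^{−1} mod 13.
  i = 1 (α = 10): (10−12)(10−4)(10−7)(10−9) = (−2)·6·3·1 = −36 ≡ 3, so v_1 = 3^{−1} = 9 (mod 13).
  i = 2 (α = 12): (12−10)(12−4)(12−7)(12−9) = 2·8·5·3 = 240 ≡ 6, so v_2 = 6^{−1} = 11 (mod 13).
  i = 3 (α = 4): (4−10)(4−12)(4−7)(4−9) = (−6)·(−8)·(−3)·(−5) = 720 ≡ 5, so v_3 = 5^{−1} = 8 (mod 13).
  i = 4 (α = 7): (7−10)(7−12)(7−4)(7−9) = (−3)·(−5)·3·(−2) = −90 ≡ 1, so v_4 = 1^{−1} = 1 (mod 13).
  i = 5 (α = 9): (9−10)(9−12)(9−4)(9−7) = (−1)·(−3)·5·2 = 30 ≡ 4, so v_5 = 4^{−1} = 10 (mod 13).
  v = [9, 11, 8, 1, 10].
Step 2: syndromes of r = [4, 2, 11, 1, 3] (all sums mod 13).
  S_0 = Σ v_i r_i = 9·4 + 11·2 + 8·11 + 1·1 + 10·3 = 177 ≡ 8.
  S_1 = Σ v_i α_i r_i = 9·10·4 + 11·12·2 + 8·4·11 + 1·7·1 + 10·9·3 = 1253 ≡ 5.
  α_i^2 mod 13 = [9, 1, 3, 10, 3].
  S_2 = Σ v_i α_i^2 r_i = 9·9·4 + 11·1·2 + 8·3·11 + 1·10·1 + 10·3·3 = 710 ≡ 8.
  S = (8, 5, 8) ≠ 0, so r is not a codeword (an error is present).
Step 3: locate the error. For a single error e at position i, S_ℓ = v_i·e·α_i^ℓ, so α_err = S_1/S_0.
  S_0^{−1} = 8^{−1} = 5 (mod 13), so α_err = 5·5 = 25 ≡ 12 = α_2. Error position i = 2.
  Consistency check: S_2/S_1 = 8·8 = 64 ≡ 12 = α_err ✓ (single-error assumption holds).
Step 4: error magnitude e = S_0/v_2 = S_0·∏_{j≠2}(α_2 − α_j) = 8·6 = 48 ≡ 9 (mod 13).
Step 5: correct position 2: c_2 = r_2 − e = 2 − 9 ≡ 6 (mod 13). Hence c = [4, 6, 11, 1, 3].
  Check: interpolating c through the α_i gives m(x) = 7 + 1·x (degree < 2) with m(α_i) = c_i for every i, so c is indeed a codeword.


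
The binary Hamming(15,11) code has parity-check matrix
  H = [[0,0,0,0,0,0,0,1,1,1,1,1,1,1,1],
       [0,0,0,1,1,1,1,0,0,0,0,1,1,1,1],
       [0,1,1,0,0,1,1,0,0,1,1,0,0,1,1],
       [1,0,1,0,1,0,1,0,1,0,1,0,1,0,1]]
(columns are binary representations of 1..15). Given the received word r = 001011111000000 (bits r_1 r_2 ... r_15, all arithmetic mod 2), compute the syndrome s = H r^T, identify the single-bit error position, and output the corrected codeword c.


s = (0, 1, 1, 0)^T, error position = 6, corrected codeword c = 001010111000000

Compute s = H r^T mod 2 one row at a time:
  s_1 = 1 + 1 + 0 + 0 + 0 + 0 + 0 + 0 = 2 ≡ 0 (mod 2).
  s_2 = 0 + 1 + 1 + 1 + 0 + 0 + 0 + 0 = 3 ≡ 1 (mod 2).
  s_3 = 0 + 1 + 1 + 1 + 0 + 0 + 0 + 0 = 3 ≡ 1 (mod 2).
  s_4 = 0 + 1 + 1 + 1 + 1 + 0 + 0 + 0 = 4 ≡ 0 (mod 2).
s = (0, 1, 1, 0)^T — this equals column 6 of H (binary 0110), so error is at position 6.
Correct: flip bit 6 of r = 001011111000000 to get c = 001010111000000.


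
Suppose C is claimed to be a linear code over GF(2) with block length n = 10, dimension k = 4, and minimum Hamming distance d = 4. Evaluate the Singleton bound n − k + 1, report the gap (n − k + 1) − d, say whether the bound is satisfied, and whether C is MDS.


Singleton RHS = n − k + 1 = 7, slack = 3, bound satisfied, not MDS.

Singleton bound: d ≤ n − k + 1.
Here n = 10, k = 4, so n − k + 1 = 7.
Given d = 4, check d ≤ 7: YES.
Slack = (n − k + 1) − d = 3.
The code is NOT MDS (slack = 3 > 0).
Description: the claimed parameters are [10, 4, 4]_2; such a code would be non-MDS.


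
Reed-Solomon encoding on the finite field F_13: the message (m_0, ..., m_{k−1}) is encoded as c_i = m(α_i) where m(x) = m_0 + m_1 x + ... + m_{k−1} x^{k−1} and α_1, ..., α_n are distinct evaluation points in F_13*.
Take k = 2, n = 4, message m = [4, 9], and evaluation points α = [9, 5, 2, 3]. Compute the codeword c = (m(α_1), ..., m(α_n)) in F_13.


c = [7, 10, 9, 5]

Message polynomial: m(x) = 4 + 9·x (mod 13).
For each evaluation point α_i, compute m(α_i) mod 13:
  α_1 = 9: Horner steps 9 → 7, so m(9) = 7.
  α_2 = 5: Horner steps 9 → 10, so m(5) = 10.
  α_3 = 2: Horner steps 9 → 9, so m(2) = 9.
  α_4 = 3: Horner steps 9 → 5, so m(3) = 5.
Codeword c = [7, 10, 9, 5] ∈ F_13^4.


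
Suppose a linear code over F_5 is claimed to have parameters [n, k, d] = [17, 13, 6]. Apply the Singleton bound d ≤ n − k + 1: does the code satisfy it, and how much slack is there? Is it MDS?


Singleton RHS = n − k + 1 = 5, slack = -1, bound violated (no such code; not MDS).

Singleton bound: d ≤ n − k + 1.
Here n = 17, k = 13, so n − k + 1 = 5.
Given d = 6, check d ≤ 5: NO.
Slack = (n − k + 1) − d = -1.
The slack is negative: d = 6 exceeds n − k + 1 = 5 by 1, so the Singleton bound is violated and no linear [17, 13, 6]_5 code can exist. In particular it is not MDS (MDS requires d = n − k + 1 exactly).
Description: the claimed parameters are [17, 13, 6]_5; such a code would be impossible (violates the Singleton bound).


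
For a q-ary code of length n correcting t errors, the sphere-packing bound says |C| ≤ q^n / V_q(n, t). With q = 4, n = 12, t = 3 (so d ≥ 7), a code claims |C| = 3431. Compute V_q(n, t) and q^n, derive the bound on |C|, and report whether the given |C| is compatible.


V_q(n, t) = 6571, q^n = 16777216, Hamming bound = 2553, |C| = 3431 > bound (violated).

Step 1: Compute V_q(n, t) = Σ_{j=0}^3 C(n, j) (q−1)^j.
  j = 0: C(12,0)·(3)^0 = 1·1 = 1.
  j = 1: C(12,1)·(3)^1 = 12·3 = 36.
  j = 2: C(12,2)·(3)^2 = 66·9 = 594.
  j = 3: C(12,3)·(3)^3 = 220·27 = 5940.
  V_q(n, t) = 1 + 36 + 594 + 5940 = 6571.
Step 2: q^n = 4^12 = 16777216.
Step 3: Hamming bound ⌊q^n / V_q(n,t)⌋ = ⌊16777216/6571⌋ = 2553.
Step 4: Compare |C| = 3431 to 2553: violated.
The claimed |C| lies above the Hamming bound, so no 4-ary code of length 12 with d ≥ 7 can have 3431 codewords.


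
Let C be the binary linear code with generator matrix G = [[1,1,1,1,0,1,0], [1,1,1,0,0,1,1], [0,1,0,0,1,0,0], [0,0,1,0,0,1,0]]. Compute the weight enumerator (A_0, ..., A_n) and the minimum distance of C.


Weight distribution: A_0 = 1, A_2 = 3, A_3 = 4, A_4 = 3, A_5 = 4, A_6 = 1. Minimum distance d = 2.

Enumerate all 2^4 = 16 messages m ∈ F_2^4.
For each, compute codeword c = mG in F_2^7, then tally its weight.
  m = 0000 → c = 0000000, weight = 0.
  m = 1000 → c = 1111010, weight = 5.
  m = 0100 → c = 1110011, weight = 5.
  m = 1100 → c = 0001001, weight = 2.
  m = 0010 → c = 0100100, weight = 2.
  m = 1010 → c = 1011110, weight = 5.
  m = 0110 → c = 1010111, weight = 5.
  m = 1110 → c = 0101101, weight = 4.
  m = 0001 → c = 0010010, weight = 2.
  m = 1001 → c = 1101000, weight = 3.
  m = 0101 → c = 1100001, weight = 3.
  m = 1101 → c = 0011011, weight = 4.
  m = 0011 → c = 0110110, weight = 4.
  m = 1011 → c = 1001100, weight = 3.
  m = 0111 → c = 1000101, weight = 3.
  m = 1111 → c = 0111111, weight = 6.
Tally weights:
  weight 0: 1 codewords.
  weight 2: 3 codewords.
  weight 3: 4 codewords.
  weight 4: 3 codewords.
  weight 5: 4 codewords.
  weight 6: 1 codewords.
Minimum distance d = smallest w > 0 with A_w > 0 = 2.
Sanity: Σ A_w = 16 = 2^4 = 16 ✓.


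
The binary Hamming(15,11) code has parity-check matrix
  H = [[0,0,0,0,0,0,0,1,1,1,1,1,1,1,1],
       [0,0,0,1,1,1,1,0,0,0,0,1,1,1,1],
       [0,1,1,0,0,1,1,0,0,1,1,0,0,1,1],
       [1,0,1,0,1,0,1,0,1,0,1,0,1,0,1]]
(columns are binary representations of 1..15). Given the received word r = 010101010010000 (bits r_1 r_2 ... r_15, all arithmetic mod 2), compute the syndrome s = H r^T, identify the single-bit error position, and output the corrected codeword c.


s = (0, 0, 1, 1)^T, error position = 3, corrected codeword c = 011101010010000

Compute s = H r^T mod 2 one row at a time:
  s_1 = 1 + 0 + 0 + 1 + 0 + 0 + 0 + 0 = 2 ≡ 0 (mod 2).
  s_2 = 1 + 0 + 1 + 0 + 0 + 0 + 0 + 0 = 2 ≡ 0 (mod 2).
  s_3 = 1 + 0 + 1 + 0 + 0 + 1 + 0 + 0 = 3 ≡ 1 (mod 2).
  s_4 = 0 + 0 + 0 + 0 + 0 + 1 + 0 + 0 = 1 ≡ 1 (mod 2).
s = (0, 0, 1, 1)^T — this equals column 3 of H (binary 0011), so error is at position 3.
Correct: flip bit 3 of r = 010101010010000 to get c = 011101010010000.


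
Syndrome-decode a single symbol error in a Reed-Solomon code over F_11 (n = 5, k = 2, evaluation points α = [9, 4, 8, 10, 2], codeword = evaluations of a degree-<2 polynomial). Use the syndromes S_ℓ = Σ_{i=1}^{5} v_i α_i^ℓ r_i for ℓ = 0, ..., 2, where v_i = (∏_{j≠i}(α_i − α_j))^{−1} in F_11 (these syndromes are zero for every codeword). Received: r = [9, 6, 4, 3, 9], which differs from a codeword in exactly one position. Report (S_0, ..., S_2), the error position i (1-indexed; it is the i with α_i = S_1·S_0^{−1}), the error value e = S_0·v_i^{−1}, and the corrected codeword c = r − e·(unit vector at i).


S = (2, 4, 8), error at position 5, error magnitude e = 2, c = [9, 6, 4, 3, 7].

Step 1: column multipliers v_i = (∏_{j≠i}(α_i − α_j))^{−1} mod 11.
  i = 1 (α = 9): (9−4)(9−8)(9−10)(9−2) = 5·1·(−1)·7 = −35 ≡ 9, so v_1 = 9^{−1} = 5 (mod 11).
  i = 2 (α = 4): (4−9)(4−8)(4−10)(4−2) = (−5)·(−4)·(−6)·2 = −240 ≡ 2, so v_2 = 2^{−1} = 6 (mod 11).
  i = 3 (α = 8): (8−9)(8−4)(8−10)(8−2) = (−1)·4·(−2)·6 = 48 ≡ 4, so v_3 = 4^{−1} = 3 (mod 11).
  i = 4 (α = 10): (10−9)(10−4)(10−8)(10−2) = 1·6·2·8 = 96 ≡ 8, so v_4 = 8^{−1} = 7 (mod 11).
  i = 5 (α = 2): (2−9)(2−4)(2−8)(2−10) = (−7)·(−2)·(−6)·(−8) = 672 ≡ 1, so v_5 = 1^{−1} = 1 (mod 11).
  v = [5, 6, 3, 7, 1].
Step 2: syndromes of r = [9, 6, 4, 3, 9] (all sums mod 11).
  S_0 = Σ v_i r_i = 5·9 + 6·6 + 3·4 + 7·3 + 1·9 = 123 ≡ 2.
  S_1 = Σ v_i α_i r_i = 5·9·9 + 6·4·6 + 3·8·4 + 7·10·3 + 1·2·9 = 873 ≡ 4.
  α_i^2 mod 11 = [4, 5, 9, 1, 4].
  S_2 = Σ v_i α_i^2 r_i = 5·4·9 + 6·5·6 + 3·9·4 + 7·1·3 + 1·4·9 = 525 ≡ 8.
  S = (2, 4, 8) ≠ 0, so r is not a codeword (an error is present).
Step 3: locate the error. For a single error e at position i, S_ℓ = v_i·e·α_i^ℓ, so α_err = S_1/S_0.
  S_0^{−1} = 2^{−1} = 6 (mod 11), so α_err = 4·6 = 24 ≡ 2 = α_5. Error position i = 5.
  Consistency check: S_2/S_1 = 8·3 = 24 ≡ 2 = α_err ✓ (single-error assumption holds).
Step 4: error magnitude e = S_0/v_5 = S_0·∏_{j≠5}(α_5 − α_j) = 2·1 = 2 ≡ 2 (mod 11).
Step 5: correct position 5: c_5 = r_5 − e = 9 − 2 ≡ 7 (mod 11). Hence c = [9, 6, 4, 3, 7].
  Check: interpolating c through the α_i gives m(x) = 8 + 5·x (degree < 2) with m(α_i) = c_i for every i, so c is indeed a codeword.


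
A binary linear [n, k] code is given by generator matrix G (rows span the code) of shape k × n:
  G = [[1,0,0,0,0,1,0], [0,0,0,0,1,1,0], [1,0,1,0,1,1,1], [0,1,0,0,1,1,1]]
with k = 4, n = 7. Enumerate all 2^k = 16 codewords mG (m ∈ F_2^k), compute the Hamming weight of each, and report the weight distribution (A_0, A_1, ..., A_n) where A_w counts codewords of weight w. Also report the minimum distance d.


Weight distribution: A_0 = 1, A_2 = 4, A_3 = 6, A_4 = 3, A_5 = 2. Minimum distance d = 2.

Enumerate all 2^4 = 16 messages m ∈ F_2^4.
For each, compute codeword c = mG in F_2^7, then tally its weight.
  m = 0000 → c = 0000000, weight = 0.
  m = 1000 → c = 1000010, weight = 2.
  m = 0100 → c = 0000110, weight = 2.
  m = 1100 → c = 1000100, weight = 2.
  m = 0010 → c = 1010111, weight = 5.
  m = 1010 → c = 0010101, weight = 3.
  m = 0110 → c = 1010001, weight = 3.
  m = 1110 → c = 0010011, weight = 3.
  m = 0001 → c = 0100111, weight = 4.
  m = 1001 → c = 1100101, weight = 4.
  m = 0101 → c = 0100001, weight = 2.
  m = 1101 → c = 1100011, weight = 4.
  m = 0011 → c = 1110000, weight = 3.
  m = 1011 → c = 0110010, weight = 3.
  m = 0111 → c = 1110110, weight = 5.
  m = 1111 → c = 0110100, weight = 3.
Tally weights:
  weight 0: 1 codewords.
  weight 2: 4 codewords.
  weight 3: 6 codewords.
  weight 4: 3 codewords.
  weight 5: 2 codewords.
Minimum distance d = smallest w > 0 with A_w > 0 = 2.
Sanity: Σ A_w = 16 = 2^4 = 16 ✓.


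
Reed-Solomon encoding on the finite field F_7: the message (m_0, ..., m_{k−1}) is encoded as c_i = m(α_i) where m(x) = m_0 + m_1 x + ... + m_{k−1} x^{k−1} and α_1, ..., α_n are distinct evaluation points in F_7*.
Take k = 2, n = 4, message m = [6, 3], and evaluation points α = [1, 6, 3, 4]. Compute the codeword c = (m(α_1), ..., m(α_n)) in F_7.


c = [2, 3, 1, 4]

Message polynomial: m(x) = 6 + 3·x (mod 7).
For each evaluation point α_i, compute m(α_i) mod 7:
  α_1 = 1: Horner steps 3 → 2, so m(1) = 2.
  α_2 = 6: Horner steps 3 → 3, so m(6) = 3.
  α_3 = 3: Horner steps 3 → 1, so m(3) = 1.
  α_4 = 4: Horner steps 3 → 4, so m(4) = 4.
Codeword c = [2, 3, 1, 4] ∈ F_7^4.


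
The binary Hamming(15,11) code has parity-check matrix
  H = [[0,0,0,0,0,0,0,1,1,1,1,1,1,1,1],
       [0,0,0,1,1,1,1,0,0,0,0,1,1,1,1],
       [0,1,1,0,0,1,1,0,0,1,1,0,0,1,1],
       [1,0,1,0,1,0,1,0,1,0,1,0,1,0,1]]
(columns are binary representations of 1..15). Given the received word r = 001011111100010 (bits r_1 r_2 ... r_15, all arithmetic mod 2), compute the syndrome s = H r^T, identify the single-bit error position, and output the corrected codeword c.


s = (0, 0, 1, 0)^T, error position = 2, corrected codeword c = 011011111100010

Compute s = H r^T mod 2 one row at a time:
  s_1 = 1 + 1 + 1 + 0 + 0 + 0 + 1 + 0 = 4 ≡ 0 (mod 2).
  s_2 = 0 + 1 + 1 + 1 + 0 + 0 + 1 + 0 = 4 ≡ 0 (mod 2).
  s_3 = 0 + 1 + 1 + 1 + 1 + 0 + 1 + 0 = 5 ≡ 1 (mod 2).
  s_4 = 0 + 1 + 1 + 1 + 1 + 0 + 0 + 0 = 4 ≡ 0 (mod 2).
s = (0, 0, 1, 0)^T — this equals column 2 of H (binary 0010), so error is at position 2.
Correct: flip bit 2 of r = 001011111100010 to get c = 011011111100010.


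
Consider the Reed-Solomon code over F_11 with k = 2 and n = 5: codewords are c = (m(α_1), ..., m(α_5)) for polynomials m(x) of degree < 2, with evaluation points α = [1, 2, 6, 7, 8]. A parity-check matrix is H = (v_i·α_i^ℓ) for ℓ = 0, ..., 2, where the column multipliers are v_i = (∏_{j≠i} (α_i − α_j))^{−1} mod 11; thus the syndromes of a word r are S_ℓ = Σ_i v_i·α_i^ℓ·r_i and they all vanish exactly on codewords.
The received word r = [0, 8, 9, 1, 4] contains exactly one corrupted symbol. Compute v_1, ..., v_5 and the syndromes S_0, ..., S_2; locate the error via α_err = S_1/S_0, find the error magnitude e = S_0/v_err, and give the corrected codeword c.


S = (6, 6, 6), error at position 1, error magnitude e = 6, c = [5, 8, 9, 1, 4].

Step 1: column multipliers v_i = (∏_{j≠i}(α_i − α_j))^{−1} mod 11.
  i = 1 (α = 1): (1−2)(1−6)(1−7)(1−8) = (−1)·(−5)·(−6)·(−7) = 210 ≡ 1, so v_1 = 1^{−1} = 1 (mod 11).
  i = 2 (α = 2): (2−1)(2−6)(2−7)(2−8) = 1·(−4)·(−5)·(−6) = −120 ≡ 1, so v_2 = 1^{−1} = 1 (mod 11).
  i = 3 (α = 6): (6−1)(6−2)(6−7)(6−8) = 5·4·(−1)·(−2) = 40 ≡ 7, so v_3 = 7^{−1} = 8 (mod 11).
  i = 4 (α = 7): (7−1)(7−2)(7−6)(7−8) = 6·5·1·(−1) = −30 ≡ 3, so v_4 = 3^{−1} = 4 (mod 11).
  i = 5 (α = 8): (8−1)(8−2)(8−6)(8−7) = 7·6·2·1 = 84 ≡ 7, so v_5 = 7^{−1} = 8 (mod 11).
  v = [1, 1, 8, 4, 8].
Step 2: syndromes of r = [0, 8, 9, 1, 4] (all sums mod 11).
  S_0 = Σ v_i r_i = 1·0 + 1·8 + 8·9 + 4·1 + 8·4 = 116 ≡ 6.
  S_1 = Σ v_i α_i r_i = 1·1·0 + 1·2·8 + 8·6·9 + 4·7·1 + 8·8·4 = 732 ≡ 6.
  α_i^2 mod 11 = [1, 4, 3, 5, 9].
  S_2 = Σ v_i α_i^2 r_i = 1·1·0 + 1·4·8 + 8·3·9 + 4·5·1 + 8·9·4 = 556 ≡ 6.
  S = (6, 6, 6) ≠ 0, so r is not a codeword (an error is present).
Step 3: locate the error. For a single error e at position i, S_ℓ = v_i·e·α_i^ℓ, so α_err = S_1/S_0.
  S_0^{−1} = 6^{−1} = 2 (mod 11), so α_err = 6·2 = 12 ≡ 1 = α_1. Error position i = 1.
  Consistency check: S_2/S_1 = 6·2 = 12 ≡ 1 = α_err ✓ (single-error assumption holds).
Step 4: error magnitude e = S_0/v_1 = S_0·∏_{j≠1}(α_1 − α_j) = 6·1 = 6 ≡ 6 (mod 11).
Step 5: correct position 1: c_1 = r_1 − e = 0 − 6 ≡ 5 (mod 11). Hence c = [5, 8, 9, 1, 4].
  Check: interpolating c through the α_i gives m(x) = 2 + 3·x (degree < 2) with m(α_i) = c_i for every i, so c is indeed a codeword.


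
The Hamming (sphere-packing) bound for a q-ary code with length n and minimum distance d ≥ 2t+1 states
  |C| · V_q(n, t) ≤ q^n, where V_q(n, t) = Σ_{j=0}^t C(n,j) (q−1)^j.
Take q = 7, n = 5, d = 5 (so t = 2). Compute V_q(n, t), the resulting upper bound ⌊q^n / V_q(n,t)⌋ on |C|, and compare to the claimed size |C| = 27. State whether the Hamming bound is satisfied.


V_q(n, t) = 391, q^n = 16807, Hamming bound = 42, |C| = 27 ≤ bound (satisfied).

Step 1: Compute V_q(n, t) = Σ_{j=0}^2 C(n, j) (q−1)^j.
  j = 0: C(5,0)·(6)^0 = 1·1 = 1.
  j = 1: C(5,1)·(6)^1 = 5·6 = 30.
  j = 2: C(5,2)·(6)^2 = 10·36 = 360.
  V_q(n, t) = 1 + 30 + 360 = 391.
Step 2: q^n = 7^5 = 16807.
Step 3: Hamming bound ⌊q^n / V_q(n,t)⌋ = ⌊16807/391⌋ = 42.
Step 4: Compare |C| = 27 to 42: satisfied.
The claimed |C| lies below the Hamming bound.


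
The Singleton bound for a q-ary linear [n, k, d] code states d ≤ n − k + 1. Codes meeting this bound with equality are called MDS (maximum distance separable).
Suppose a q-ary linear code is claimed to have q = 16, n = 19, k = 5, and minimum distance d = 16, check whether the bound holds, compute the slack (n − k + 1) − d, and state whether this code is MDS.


Singleton RHS = n − k + 1 = 15, slack = -1, bound violated (no such code; not MDS).

Singleton bound: d ≤ n − k + 1.
Here n = 19, k = 5, so n − k + 1 = 15.
Given d = 16, check d ≤ 15: NO.
Slack = (n − k + 1) − d = -1.
The slack is negative: d = 16 exceeds n − k + 1 = 15 by 1, so the Singleton bound is violated and no linear [19, 5, 16]_16 code can exist. In particular it is not MDS (MDS requires d = n − k + 1 exactly).
Description: the claimed parameters are [19, 5, 16]_16; such a code would be impossible (violates the Singleton bound).


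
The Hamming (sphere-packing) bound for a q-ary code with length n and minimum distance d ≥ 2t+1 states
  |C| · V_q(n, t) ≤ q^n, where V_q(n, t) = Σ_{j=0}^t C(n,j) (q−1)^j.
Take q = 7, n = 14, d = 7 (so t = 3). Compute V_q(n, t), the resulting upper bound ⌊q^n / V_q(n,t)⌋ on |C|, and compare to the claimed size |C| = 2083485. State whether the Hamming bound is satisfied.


V_q(n, t) = 81985, q^n = 678223072849, Hamming bound = 8272526, |C| = 2083485 ≤ bound (satisfied).

Step 1: Compute V_q(n, t) = Σ_{j=0}^3 C(n, j) (q−1)^j.
  j = 0: C(14,0)·(6)^0 = 1·1 = 1.
  j = 1: C(14,1)·(6)^1 = 14·6 = 84.
  j = 2: C(14,2)·(6)^2 = 91·36 = 3276.
  j = 3: C(14,3)·(6)^3 = 364·216 = 78624.
  V_q(n, t) = 1 + 84 + 3276 + 78624 = 81985.
Step 2: q^n = 7^14 = 678223072849.
Step 3: Hamming bound ⌊q^n / V_q(n,t)⌋ = ⌊678223072849/81985⌋ = 8272526.
Step 4: Compare |C| = 2083485 to 8272526: satisfied.
The claimed |C| lies below the Hamming bound.


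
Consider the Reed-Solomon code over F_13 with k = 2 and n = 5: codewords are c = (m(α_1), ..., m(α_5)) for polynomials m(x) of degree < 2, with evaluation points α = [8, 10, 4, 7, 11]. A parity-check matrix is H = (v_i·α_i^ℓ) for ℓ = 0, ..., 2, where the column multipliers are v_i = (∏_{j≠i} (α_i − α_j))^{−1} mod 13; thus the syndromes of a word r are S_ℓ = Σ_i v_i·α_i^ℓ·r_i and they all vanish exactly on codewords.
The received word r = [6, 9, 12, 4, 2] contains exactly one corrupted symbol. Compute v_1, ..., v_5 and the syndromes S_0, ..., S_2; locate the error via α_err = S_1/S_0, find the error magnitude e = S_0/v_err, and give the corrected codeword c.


S = (2, 3, 11), error at position 1, error magnitude e = 9, c = [10, 9, 12, 4, 2].

Step 1: column multipliers v_i = (∏_{j≠i}(α_i − α_j))^{−1} mod 13.
  i = 1 (α = 8): (8−10)(8−4)(8−7)(8−11) = (−2)·4·1·(−3) = 24 ≡ 11, so v_1 = 11^{−1} = 6 (mod 13).
  i = 2 (α = 10): (10−8)(10−4)(10−7)(10−11) = 2·6·3·(−1) = −36 ≡ 3, so v_2 = 3^{−1} = 9 (mod 13).
  i = 3 (α = 4): (4−8)(4−10)(4−7)(4−11) = (−4)·(−6)·(−3)·(−7) = 504 ≡ 10, so v_3 = 10^{−1} = 4 (mod 13).
  i = 4 (α = 7): (7−8)(7−10)(7−4)(7−11) = (−1)·(−3)·3·(−4) = −36 ≡ 3, so v_4 = 3^{−1} = 9 (mod 13).
  i = 5 (α = 11): (11−8)(11−10)(11−4)(11−7) = 3·1·7·4 = 84 ≡ 6, so v_5 = 6^{−1} = 11 (mod 13).
  v = [6, 9, 4, 9, 11].
Step 2: syndromes of r = [6, 9, 12, 4, 2] (all sums mod 13).
  S_0 = Σ v_i r_i = 6·6 + 9·9 + 4·12 + 9·4 + 11·2 = 223 ≡ 2.
  S_1 = Σ v_i α_i r_i = 6·8·6 + 9·10·9 + 4·4·12 + 9·7·4 + 11·11·2 = 1784 ≡ 3.
  α_i^2 mod 13 = [12, 9, 3, 10, 4].
  S_2 = Σ v_i α_i^2 r_i = 6·12·6 + 9·9·9 + 4·3·12 + 9·10·4 + 11·4·2 = 1753 ≡ 11.
  S = (2, 3, 11) ≠ 0, so r is not a codeword (an error is present).
Step 3: locate the error. For a single error e at position i, S_ℓ = v_i·e·α_i^ℓ, so α_err = S_1/S_0.
  S_0^{−1} = 2^{−1} = 7 (mod 13), so α_err = 3·7 = 21 ≡ 8 = α_1. Error position i = 1.
  Consistency check: S_2/S_1 = 11·9 = 99 ≡ 8 = α_err ✓ (single-error assumption holds).
Step 4: error magnitude e = S_0/v_1 = S_0·∏_{j≠1}(α_1 − α_j) = 2·11 = 22 ≡ 9 (mod 13).
Step 5: correct position 1: c_1 = r_1 − e = 6 − 9 ≡ 10 (mod 13). Hence c = [10, 9, 12, 4, 2].
  Check: interpolating c through the α_i gives m(x) = 1 + 6·x (degree < 2) with m(α_i) = c_i for every i, so c is indeed a codeword.


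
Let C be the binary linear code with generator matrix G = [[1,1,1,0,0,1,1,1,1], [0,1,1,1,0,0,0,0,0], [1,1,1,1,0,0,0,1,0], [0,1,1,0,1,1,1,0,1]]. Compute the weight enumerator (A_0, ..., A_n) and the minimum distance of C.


Weight distribution: A_0 = 1, A_1 = 1, A_2 = 1, A_3 = 2, A_4 = 2, A_5 = 3, A_6 = 3, A_7 = 2, A_8 = 1. Minimum distance d = 1.

Enumerate all 2^4 = 16 messages m ∈ F_2^4.
For each, compute codeword c = mG in F_2^9, then tally its weight.
  m = 0000 → c = 000000000, weight = 0.
  m = 1000 → c = 111001111, weight = 7.
  m = 0100 → c = 011100000, weight = 3.
  m = 1100 → c = 100101111, weight = 6.
  m = 0010 → c = 111100010, weight = 5.
  m = 1010 → c = 000101101, weight = 4.
  m = 0110 → c = 100000010, weight = 2.
  m = 1110 → c = 011001101, weight = 5.
  m = 0001 → c = 011011101, weight = 6.
  m = 1001 → c = 100010010, weight = 3.
  m = 0101 → c = 000111101, weight = 5.
  m = 1101 → c = 111110010, weight = 6.
  m = 0011 → c = 100111111, weight = 7.
  m = 1011 → c = 011110000, weight = 4.
  m = 0111 → c = 111011111, weight = 8.
  m = 1111 → c = 000010000, weight = 1.
Tally weights:
  weight 0: 1 codewords.
  weight 1: 1 codewords.
  weight 2: 1 codewords.
  weight 3: 2 codewords.
  weight 4: 2 codewords.
  weight 5: 3 codewords.
  weight 6: 3 codewords.
  weight 7: 2 codewords.
  weight 8: 1 codewords.
Minimum distance d = smallest w > 0 with A_w > 0 = 1.
Sanity: Σ A_w = 16 = 2^4 = 16 ✓.


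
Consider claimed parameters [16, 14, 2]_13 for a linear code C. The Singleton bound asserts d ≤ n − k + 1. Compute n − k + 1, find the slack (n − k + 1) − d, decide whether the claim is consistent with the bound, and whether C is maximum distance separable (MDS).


Singleton RHS = n − k + 1 = 3, slack = 1, bound satisfied, not MDS.

Singleton bound: d ≤ n − k + 1.
Here n = 16, k = 14, so n − k + 1 = 3.
Given d = 2, check d ≤ 3: YES.
Slack = (n − k + 1) − d = 1.
The code is NOT MDS (slack = 1 > 0).
Description: the claimed parameters are [16, 14, 2]_13; such a code would be non-MDS.


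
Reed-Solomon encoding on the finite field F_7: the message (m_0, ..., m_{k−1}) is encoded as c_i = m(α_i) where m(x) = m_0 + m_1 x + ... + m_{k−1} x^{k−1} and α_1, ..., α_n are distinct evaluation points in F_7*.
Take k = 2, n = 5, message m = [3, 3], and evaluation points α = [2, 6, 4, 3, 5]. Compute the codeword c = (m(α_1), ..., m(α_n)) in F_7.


c = [2, 0, 1, 5, 4]

Message polynomial: m(x) = 3 + 3·x (mod 7).
For each evaluation point α_i, compute m(α_i) mod 7:
  α_1 = 2: Horner steps 3 → 2, so m(2) = 2.
  α_2 = 6: Horner steps 3 → 0, so m(6) = 0.
  α_3 = 4: Horner steps 3 → 1, so m(4) = 1.
  α_4 = 3: Horner steps 3 → 5, so m(3) = 5.
  α_5 = 5: Horner steps 3 → 4, so m(5) = 4.
Codeword c = [2, 0, 1, 5, 4] ∈ F_7^5.


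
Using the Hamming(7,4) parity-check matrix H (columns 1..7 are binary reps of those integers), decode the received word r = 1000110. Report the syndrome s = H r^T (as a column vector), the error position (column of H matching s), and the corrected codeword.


s = (0, 1, 0)^T, error position = 2, corrected codeword c = 1100110

Compute s = H r^T mod 2 one row at a time:
  s_1 = 0 + 1 + 1 + 0 = 2 ≡ 0 (mod 2).
  s_2 = 0 + 0 + 1 + 0 = 1 ≡ 1 (mod 2).
  s_3 = 1 + 0 + 1 + 0 = 2 ≡ 0 (mod 2).
s = (0, 1, 0)^T — this equals column 2 of H (binary 010), so error is at position 2.
Correct: flip bit 2 of r = 1000110 to get c = 1100110.


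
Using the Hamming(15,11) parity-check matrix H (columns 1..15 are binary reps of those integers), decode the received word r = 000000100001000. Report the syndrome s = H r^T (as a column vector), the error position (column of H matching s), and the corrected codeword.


s = (1, 0, 1, 1)^T, error position = 11, corrected codeword c = 000000100011000

Compute s = H r^T mod 2 one row at a time:
  s_1 = 0 + 0 + 0 + 0 + 1 + 0 + 0 + 0 = 1 ≡ 1 (mod 2).
  s_2 = 0 + 0 + 0 + 1 + 1 + 0 + 0 + 0 = 2 ≡ 0 (mod 2).
  s_3 = 0 + 0 + 0 + 1 + 0 + 0 + 0 + 0 = 1 ≡ 1 (mod 2).
  s_4 = 0 + 0 + 0 + 1 + 0 + 0 + 0 + 0 = 1 ≡ 1 (mod 2).
s = (1, 0, 1, 1)^T — this equals column 11 of H (binary 1011), so error is at position 11.
Correct: flip bit 11 of r = 000000100001000 to get c = 000000100011000.
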